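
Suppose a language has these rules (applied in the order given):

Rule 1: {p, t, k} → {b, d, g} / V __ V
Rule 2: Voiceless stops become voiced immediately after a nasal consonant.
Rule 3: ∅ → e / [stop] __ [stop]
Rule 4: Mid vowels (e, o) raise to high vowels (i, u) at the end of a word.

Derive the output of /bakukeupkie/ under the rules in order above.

bagugeupekii

Rule 1 (intervocalic voicing): /k/ is a voiceless stop between vowels /a/ and /u/, so it voices to [g]. /k/ is a voiceless stop between vowels /u/ and /e/, so it voices to [g]. /bakukeupkie/ → bagugeupkie.
Rule 2 (post-nasal voicing): no segment meets the environment; /bagugeupkie/ is unchanged.
Rule 3 (stop-cluster e-epenthesis): /p/ and /k/ form a stop–stop cluster, so [e] is inserted between them. /bagugeupkie/ → bagugeupekie.
Rule 4 (final vowel raising): /e/ is a mid vowel in word-final position, so it raises to [i]. /bagugeupekie/ → bagugeupekii.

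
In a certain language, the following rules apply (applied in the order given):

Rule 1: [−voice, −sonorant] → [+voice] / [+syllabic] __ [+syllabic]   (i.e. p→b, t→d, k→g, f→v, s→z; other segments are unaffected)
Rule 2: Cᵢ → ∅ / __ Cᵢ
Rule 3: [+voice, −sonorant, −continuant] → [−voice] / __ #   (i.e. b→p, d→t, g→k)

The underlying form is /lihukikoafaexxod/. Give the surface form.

Rule 1 (intervocalic voicing): /k/ is a voiceless obstruent between vowels /u/ and /i/, so it voices to [g]. /k/ is a voiceless obstruent between vowels /i/ and /o/, so it voices to [g]. /f/ is a voiceless obstruent between vowels /a/ and /a/, so it voices to [v]. /lihukikoafaexxod/ → lihugigoavaexxod.
Rule 2 (degemination): /xx/ is a geminate; the first /x/ deletes. /lihugigoavaexxod/ → lihugigoavaexod.
Rule 3 (final devoicing): /d/ is a voiced stop in word-final position, so it devoices to [t]. /lihugigoavaexod/ → lihugigoavaexot.

lihugigoavaexot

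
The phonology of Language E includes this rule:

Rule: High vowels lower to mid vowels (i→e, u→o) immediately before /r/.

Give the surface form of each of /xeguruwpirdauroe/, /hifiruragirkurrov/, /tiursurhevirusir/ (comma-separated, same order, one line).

xegoruwperdaoroe, hiferoragerkorrov, tiorsorheveruser

/xeguruwpirdauroe/: /u/ is a high vowel immediately before /r/, so it lowers to [o]. /i/ is a high vowel immediately before /r/, so it lowers to [e]. /u/ is a high vowel immediately before /r/, so it lowers to [o]. → [xegoruwperdaoroe].
/hifiruragirkurrov/: /i/ is a high vowel immediately before /r/, so it lowers to [e]. /u/ is a high vowel immediately before /r/, so it lowers to [o]. /i/ is a high vowel immediately before /r/, so it lowers to [e]. /u/ is a high vowel immediately before /r/, so it lowers to [o]. → [hiferoragerkorrov].
/tiursurhevirusir/: /u/ is a high vowel immediately before /r/, so it lowers to [o]. /u/ is a high vowel immediately before /r/, so it lowers to [o]. /i/ is a high vowel immediately before /r/, so it lowers to [e]. /i/ is a high vowel immediately before /r/, so it lowers to [e]. → [tiorsorheveruser].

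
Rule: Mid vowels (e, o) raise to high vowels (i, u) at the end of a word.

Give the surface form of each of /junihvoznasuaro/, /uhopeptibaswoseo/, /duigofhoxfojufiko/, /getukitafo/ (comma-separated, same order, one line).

junihvoznasuaru, uhopeptibaswoseu, duigofhoxfojufiku, getukitafu

/junihvoznasuaro/: /o/ is a mid vowel in word-final position, so it raises to [u]. → [junihvoznasuaru].
/uhopeptibaswoseo/: /o/ is a mid vowel in word-final position, so it raises to [u]. → [uhopeptibaswoseu].
/duigofhoxfojufiko/: /o/ is a mid vowel in word-final position, so it raises to [u]. → [duigofhoxfojufiku].
/getukitafo/: /o/ is a mid vowel in word-final position, so it raises to [u]. → [getukitafu].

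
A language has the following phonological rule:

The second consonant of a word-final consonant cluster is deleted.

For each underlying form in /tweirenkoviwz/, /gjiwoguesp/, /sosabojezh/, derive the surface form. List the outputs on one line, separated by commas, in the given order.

/tweirenkoviwz/: /z/ is the second consonant of a word-final cluster /wz/, so it deletes. → [tweirenkoviw].
/gjiwoguesp/: /p/ is the second consonant of a word-final cluster /sp/, so it deletes. → [gjiwogues].
/sosabojezh/: /h/ is the second consonant of a word-final cluster /zh/, so it deletes. → [sosabojez].

tweirenkoviw, gjiwogues, sosabojez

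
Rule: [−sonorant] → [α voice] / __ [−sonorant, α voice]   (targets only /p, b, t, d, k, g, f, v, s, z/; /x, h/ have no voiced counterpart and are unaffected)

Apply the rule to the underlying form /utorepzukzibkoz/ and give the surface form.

/p/ precedes the voiced obstruent /z/, so it voices to [b] by assimilation.
/k/ precedes the voiced obstruent /z/, so it voices to [g] by assimilation.
/b/ precedes the voiceless obstruent /k/, so it devoices to [p] by assimilation.
The other instances of /t/, /z/, /k/ do not occur in the required environment and remain unchanged.
Surface form: [utorebzugzipkoz].

utorebzugzipkoz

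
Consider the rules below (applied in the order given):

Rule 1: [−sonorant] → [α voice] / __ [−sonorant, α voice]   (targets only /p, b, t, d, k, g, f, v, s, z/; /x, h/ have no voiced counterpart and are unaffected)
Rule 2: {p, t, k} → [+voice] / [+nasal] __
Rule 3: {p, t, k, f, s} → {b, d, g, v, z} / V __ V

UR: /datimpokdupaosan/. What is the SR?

dadimbogdubaozan

Rule 1 (regressive voicing assimilation): /k/ precedes the voiced obstruent /d/, so it voices to [g] by assimilation. /datimpokdupaosan/ → datimpogdupaosan.
Rule 2 (post-nasal voicing): /p/ is a voiceless stop immediately after the nasal /m/, so it voices to [b]. /datimpogdupaosan/ → datimbogdupaosan.
Rule 3 (intervocalic voicing): /t/ is a voiceless obstruent between vowels /a/ and /i/, so it voices to [d]. /p/ is a voiceless obstruent between vowels /u/ and /a/, so it voices to [b]. /s/ is a voiceless obstruent between vowels /o/ and /a/, so it voices to [z]. /datimbogdupaosan/ → dadimbogdubaozan.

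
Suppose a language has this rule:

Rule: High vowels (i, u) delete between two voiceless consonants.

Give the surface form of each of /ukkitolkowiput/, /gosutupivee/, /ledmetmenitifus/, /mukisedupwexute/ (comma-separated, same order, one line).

ukktolkowipt, gostpivee, ledmetmenitfs, muksedupwexte

/ukkitolkowiput/: /i/ is a high vowel flanked by voiceless consonants /k/ and /t/, so it deletes. /u/ is a high vowel flanked by voiceless consonants /p/ and /t/, so it deletes. → [ukktolkowipt].
/gosutupivee/: /u/ is a high vowel flanked by voiceless consonants /s/ and /t/, so it deletes. /u/ is a high vowel flanked by voiceless consonants /t/ and /p/, so it deletes. → [gostpivee].
/ledmetmenitifus/: /i/ is a high vowel flanked by voiceless consonants /t/ and /f/, so it deletes. /u/ is a high vowel flanked by voiceless consonants /f/ and /s/, so it deletes. → [ledmetmenitfs].
/mukisedupwexute/: /i/ is a high vowel flanked by voiceless consonants /k/ and /s/, so it deletes. /u/ is a high vowel flanked by voiceless consonants /x/ and /t/, so it deletes. → [muksedupwexte].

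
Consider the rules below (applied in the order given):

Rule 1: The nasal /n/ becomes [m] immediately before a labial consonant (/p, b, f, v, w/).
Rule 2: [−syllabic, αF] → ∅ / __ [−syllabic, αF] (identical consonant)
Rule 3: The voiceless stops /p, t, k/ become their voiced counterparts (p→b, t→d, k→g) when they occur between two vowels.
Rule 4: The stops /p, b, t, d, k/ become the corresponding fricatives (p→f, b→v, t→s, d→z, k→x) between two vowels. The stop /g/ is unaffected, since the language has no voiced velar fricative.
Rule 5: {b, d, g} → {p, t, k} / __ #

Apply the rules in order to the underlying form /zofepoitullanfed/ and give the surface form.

zofevoizulamfet

Rule 1 (nasal place assimilation): /n/ precedes the labial consonant /f/, so it assimilates in place to [m]. /zofepoitullanfed/ → zofepoitullamfed.
Rule 2 (degemination): /ll/ is a geminate; the first /l/ deletes. /zofepoitullamfed/ → zofepoitulamfed.
Rule 3 (intervocalic voicing): /p/ is a voiceless stop between vowels /e/ and /o/, so it voices to [b]. /t/ is a voiceless stop between vowels /i/ and /u/, so it voices to [d]. /zofepoitulamfed/ → zofeboidulamfed.
Rule 4 (intervocalic spirantization): /b/ is a stop between vowels /e/ and /o/, so it spirantizes to the fricative [v]. /d/ is a stop between vowels /i/ and /u/, so it spirantizes to the fricative [z]. /zofeboidulamfed/ → zofevoizulamfed.
Rule 5 (final devoicing): /d/ is a voiced stop in word-final position, so it devoices to [t]. /zofevoizulamfed/ → zofevoizulamfet.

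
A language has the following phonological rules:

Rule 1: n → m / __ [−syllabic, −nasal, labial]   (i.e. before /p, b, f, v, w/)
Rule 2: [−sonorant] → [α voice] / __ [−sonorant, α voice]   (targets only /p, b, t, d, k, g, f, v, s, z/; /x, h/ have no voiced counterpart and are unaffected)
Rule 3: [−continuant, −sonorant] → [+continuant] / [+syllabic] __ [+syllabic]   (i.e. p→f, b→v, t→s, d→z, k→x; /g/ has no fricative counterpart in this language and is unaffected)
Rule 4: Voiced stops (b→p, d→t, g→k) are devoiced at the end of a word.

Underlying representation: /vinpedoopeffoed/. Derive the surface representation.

vimpezoofeffoet

Rule 1 (nasal place assimilation): /n/ precedes the labial consonant /p/, so it assimilates in place to [m]. /vinpedoopeffoed/ → vimpedoopeffoed.
Rule 2 (regressive voicing assimilation): no segment meets the environment; /vimpedoopeffoed/ is unchanged.
Rule 3 (intervocalic spirantization): /d/ is a stop between vowels /e/ and /o/, so it spirantizes to the fricative [z]. /p/ is a stop between vowels /o/ and /e/, so it spirantizes to the fricative [f]. /vimpedoopeffoed/ → vimpezoofeffoed.
Rule 4 (final devoicing): /d/ is a voiced stop in word-final position, so it devoices to [t]. /vimpezoofeffoed/ → vimpezoofeffoet.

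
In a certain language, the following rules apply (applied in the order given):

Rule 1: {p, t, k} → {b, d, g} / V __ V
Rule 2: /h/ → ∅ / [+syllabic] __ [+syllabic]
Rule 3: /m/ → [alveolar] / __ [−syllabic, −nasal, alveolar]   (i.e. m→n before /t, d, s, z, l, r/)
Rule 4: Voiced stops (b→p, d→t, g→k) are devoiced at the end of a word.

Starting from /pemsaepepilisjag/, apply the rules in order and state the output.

Rule 1 (intervocalic voicing): /p/ is a voiceless stop between vowels /e/ and /e/, so it voices to [b]. /p/ is a voiceless stop between vowels /e/ and /i/, so it voices to [b]. /pemsaepepilisjag/ → pemsaebebilisjag.
Rule 2 (intervocalic h-deletion): no segment meets the environment; /pemsaebebilisjag/ is unchanged.
Rule 3 (nasal place assimilation): /m/ precedes the alveolar consonant /s/, so it assimilates in place to [n]. /pemsaebebilisjag/ → pensaebebilisjag.
Rule 4 (final devoicing): /g/ is a voiced stop in word-final position, so it devoices to [k]. /pensaebebilisjag/ → pensaebebilisjak.

pensaebebilisjak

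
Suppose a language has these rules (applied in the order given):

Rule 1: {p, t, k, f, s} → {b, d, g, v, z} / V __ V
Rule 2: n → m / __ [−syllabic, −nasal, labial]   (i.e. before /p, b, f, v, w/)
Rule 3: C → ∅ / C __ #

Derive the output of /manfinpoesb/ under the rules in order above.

Rule 1 (intervocalic voicing): no segment meets the environment; /manfinpoesb/ is unchanged.
Rule 2 (nasal place assimilation): /n/ precedes the labial consonant /f/, so it assimilates in place to [m]. /n/ precedes the labial consonant /p/, so it assimilates in place to [m]. /manfinpoesb/ → mamfimpoesb.
Rule 3 (final cluster simplification): /b/ is the second consonant of a word-final cluster /sb/, so it deletes. /mamfimpoesb/ → mamfimpoes.

mamfimpoes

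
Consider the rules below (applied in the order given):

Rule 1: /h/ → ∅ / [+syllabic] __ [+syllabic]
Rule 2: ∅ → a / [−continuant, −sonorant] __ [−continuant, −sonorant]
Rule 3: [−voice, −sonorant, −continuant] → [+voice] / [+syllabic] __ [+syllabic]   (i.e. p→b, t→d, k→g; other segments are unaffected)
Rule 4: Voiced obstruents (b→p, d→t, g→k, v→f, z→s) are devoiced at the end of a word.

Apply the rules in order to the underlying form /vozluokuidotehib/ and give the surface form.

Rule 1 (intervocalic h-deletion): /h/ occurs between vowels /e/ and /i/, so it deletes. /vozluokuidotehib/ → vozluokuidoteib.
Rule 2 (stop-cluster a-epenthesis): no segment meets the environment; /vozluokuidoteib/ is unchanged.
Rule 3 (intervocalic voicing): /k/ is a voiceless stop between vowels /o/ and /u/, so it voices to [g]. /t/ is a voiceless stop between vowels /o/ and /e/, so it voices to [d]. /vozluokuidoteib/ → vozluoguidodeib.
Rule 4 (final devoicing): /b/ is a voiced obstruent in word-final position, so it devoices to [p]. /vozluoguidodeib/ → vozluoguidodeip.

vozluoguidodeip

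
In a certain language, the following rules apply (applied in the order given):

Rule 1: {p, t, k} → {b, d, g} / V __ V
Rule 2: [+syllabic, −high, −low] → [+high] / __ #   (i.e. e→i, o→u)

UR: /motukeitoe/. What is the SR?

modugeidoi

Rule 1 (intervocalic voicing): /t/ is a voiceless stop between vowels /o/ and /u/, so it voices to [d]. /k/ is a voiceless stop between vowels /u/ and /e/, so it voices to [g]. /t/ is a voiceless stop between vowels /i/ and /o/, so it voices to [d]. /motukeitoe/ → modugeidoe.
Rule 2 (final vowel raising): /e/ is a mid vowel in word-final position, so it raises to [i]. /modugeidoe/ → modugeidoi.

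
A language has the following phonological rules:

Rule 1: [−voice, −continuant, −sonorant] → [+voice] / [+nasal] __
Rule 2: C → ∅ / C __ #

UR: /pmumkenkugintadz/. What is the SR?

Rule 1 (post-nasal voicing): /k/ is a voiceless stop immediately after the nasal /m/, so it voices to [g]. /k/ is a voiceless stop immediately after the nasal /n/, so it voices to [g]. /t/ is a voiceless stop immediately after the nasal /n/, so it voices to [d]. /pmumkenkugintadz/ → pmumgengugindadz.
Rule 2 (final cluster simplification): /z/ is the second consonant of a word-final cluster /dz/, so it deletes. /pmumgengugindadz/ → pmumgengugindad.

pmumgengugindad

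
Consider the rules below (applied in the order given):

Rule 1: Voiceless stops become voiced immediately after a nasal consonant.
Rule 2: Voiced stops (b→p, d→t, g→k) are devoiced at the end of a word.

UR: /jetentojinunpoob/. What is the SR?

jetendojinunboop

Rule 1 (post-nasal voicing): /t/ is a voiceless stop immediately after the nasal /n/, so it voices to [d]. /p/ is a voiceless stop immediately after the nasal /n/, so it voices to [b]. /jetentojinunpoob/ → jetendojinunboob.
Rule 2 (final devoicing): /b/ is a voiced stop in word-final position, so it devoices to [p]. /jetendojinunboob/ → jetendojinunboop.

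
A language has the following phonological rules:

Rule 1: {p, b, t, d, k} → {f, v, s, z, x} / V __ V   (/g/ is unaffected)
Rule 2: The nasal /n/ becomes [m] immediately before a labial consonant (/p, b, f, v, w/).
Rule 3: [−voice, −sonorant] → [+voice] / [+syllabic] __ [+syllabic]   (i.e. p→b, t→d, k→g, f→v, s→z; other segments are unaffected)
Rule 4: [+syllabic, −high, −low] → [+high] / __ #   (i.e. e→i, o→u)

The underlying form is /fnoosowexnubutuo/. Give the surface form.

Rule 1 (intervocalic spirantization): /b/ is a stop between vowels /u/ and /u/, so it spirantizes to the fricative [v]. /t/ is a stop between vowels /u/ and /u/, so it spirantizes to the fricative [s]. /fnoosowexnubutuo/ → fnoosowexnuvusuo.
Rule 2 (nasal place assimilation): no segment meets the environment; /fnoosowexnuvusuo/ is unchanged.
Rule 3 (intervocalic voicing): /s/ is a voiceless obstruent between vowels /o/ and /o/, so it voices to [z]. /s/ is a voiceless obstruent between vowels /u/ and /u/, so it voices to [z]. /fnoosowexnuvusuo/ → fnoozowexnuvuzuo.
Rule 4 (final vowel raising): /o/ is a mid vowel in word-final position, so it raises to [u]. /fnoozowexnuvuzuo/ → fnoozowexnuvuzuu.

fnoozowexnuvuzuu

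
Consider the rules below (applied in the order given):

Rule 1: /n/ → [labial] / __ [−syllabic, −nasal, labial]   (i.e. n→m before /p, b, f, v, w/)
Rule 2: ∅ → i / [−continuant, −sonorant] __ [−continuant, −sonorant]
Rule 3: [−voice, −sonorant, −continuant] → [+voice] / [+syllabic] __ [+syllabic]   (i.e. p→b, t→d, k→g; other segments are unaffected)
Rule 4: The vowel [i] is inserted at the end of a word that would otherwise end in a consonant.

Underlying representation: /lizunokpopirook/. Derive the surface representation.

Rule 1 (nasal place assimilation): no segment meets the environment; /lizunokpopirook/ is unchanged.
Rule 2 (stop-cluster i-epenthesis): /k/ and /p/ form a stop–stop cluster, so [i] is inserted between them. /lizunokpopirook/ → lizunokipopirook.
Rule 3 (intervocalic voicing): /k/ is a voiceless stop between vowels /o/ and /i/, so it voices to [g]. /p/ is a voiceless stop between vowels /i/ and /o/, so it voices to [b]. /p/ is a voiceless stop between vowels /o/ and /i/, so it voices to [b]. /lizunokipopirook/ → lizunogibobirook.
Rule 4 (final i-epenthesis): the form ends in the consonant /k/, so [i] is inserted word-finally. /lizunogibobirook/ → lizunogibobirooki.

lizunogibobirooki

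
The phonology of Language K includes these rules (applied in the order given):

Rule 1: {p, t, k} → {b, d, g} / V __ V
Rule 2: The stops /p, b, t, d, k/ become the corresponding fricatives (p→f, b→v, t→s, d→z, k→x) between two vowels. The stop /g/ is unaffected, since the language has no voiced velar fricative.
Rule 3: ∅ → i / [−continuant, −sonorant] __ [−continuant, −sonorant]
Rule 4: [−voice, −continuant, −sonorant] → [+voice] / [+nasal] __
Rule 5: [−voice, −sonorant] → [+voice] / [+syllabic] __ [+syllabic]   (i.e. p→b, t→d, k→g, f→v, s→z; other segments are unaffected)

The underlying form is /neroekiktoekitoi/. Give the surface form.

Rule 1 (intervocalic voicing): /k/ is a voiceless stop between vowels /e/ and /i/, so it voices to [g]. /k/ is a voiceless stop between vowels /e/ and /i/, so it voices to [g]. /t/ is a voiceless stop between vowels /i/ and /o/, so it voices to [d]. /neroekiktoekitoi/ → neroegiktoegidoi.
Rule 2 (intervocalic spirantization): /d/ is a stop between vowels /i/ and /o/, so it spirantizes to the fricative [z]. /neroegiktoegidoi/ → neroegiktoegizoi.
Rule 3 (stop-cluster i-epenthesis): /k/ and /t/ form a stop–stop cluster, so [i] is inserted between them. /neroegiktoegizoi/ → neroegikitoegizoi.
Rule 4 (post-nasal voicing): no segment meets the environment; /neroegikitoegizoi/ is unchanged.
Rule 5 (intervocalic voicing): /k/ is a voiceless obstruent between vowels /i/ and /i/, so it voices to [g]. /t/ is a voiceless obstruent between vowels /i/ and /o/, so it voices to [d]. /neroegikitoegizoi/ → neroegigidoegizoi.

neroegigidoegizoi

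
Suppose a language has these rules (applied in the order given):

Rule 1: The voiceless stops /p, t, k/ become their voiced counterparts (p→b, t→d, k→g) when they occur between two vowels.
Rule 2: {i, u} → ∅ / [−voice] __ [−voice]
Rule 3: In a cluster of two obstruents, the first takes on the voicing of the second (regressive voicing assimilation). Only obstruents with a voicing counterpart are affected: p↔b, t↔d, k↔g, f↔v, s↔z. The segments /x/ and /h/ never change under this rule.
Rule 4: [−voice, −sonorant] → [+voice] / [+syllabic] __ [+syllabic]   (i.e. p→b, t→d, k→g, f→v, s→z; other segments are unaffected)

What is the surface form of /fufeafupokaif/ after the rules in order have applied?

Rule 1 (intervocalic voicing): /p/ is a voiceless stop between vowels /u/ and /o/, so it voices to [b]. /k/ is a voiceless stop between vowels /o/ and /a/, so it voices to [g]. /fufeafupokaif/ → fufeafubogaif.
Rule 2 (high vowel syncope): /u/ is a high vowel flanked by voiceless consonants /f/ and /f/, so it deletes. /fufeafubogaif/ → ffeafubogaif.
Rule 3 (regressive voicing assimilation): no segment meets the environment; /ffeafubogaif/ is unchanged.
Rule 4 (intervocalic voicing): /f/ is a voiceless obstruent between vowels /a/ and /u/, so it voices to [v]. /ffeafubogaif/ → ffeavubogaif.

ffeavubogaif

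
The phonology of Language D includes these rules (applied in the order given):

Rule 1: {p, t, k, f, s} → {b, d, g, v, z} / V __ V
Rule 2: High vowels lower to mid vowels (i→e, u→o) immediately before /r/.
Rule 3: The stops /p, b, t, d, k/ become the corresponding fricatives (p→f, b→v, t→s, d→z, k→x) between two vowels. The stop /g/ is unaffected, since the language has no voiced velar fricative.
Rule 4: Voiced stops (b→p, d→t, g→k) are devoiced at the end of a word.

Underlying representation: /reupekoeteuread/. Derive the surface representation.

reuvegoezeoreat

Rule 1 (intervocalic voicing): /p/ is a voiceless obstruent between vowels /u/ and /e/, so it voices to [b]. /k/ is a voiceless obstruent between vowels /e/ and /o/, so it voices to [g]. /t/ is a voiceless obstruent between vowels /e/ and /e/, so it voices to [d]. /reupekoeteuread/ → reubegoedeuread.
Rule 2 (pre-rhotic lowering): /u/ is a high vowel immediately before /r/, so it lowers to [o]. /reubegoedeuread/ → reubegoedeoread.
Rule 3 (intervocalic spirantization): /b/ is a stop between vowels /u/ and /e/, so it spirantizes to the fricative [v]. /d/ is a stop between vowels /e/ and /e/, so it spirantizes to the fricative [z]. /reubegoedeoread/ → reuvegoezeoread.
Rule 4 (final devoicing): /d/ is a voiced stop in word-final position, so it devoices to [t]. /reuvegoezeoread/ → reuvegoezeoreat.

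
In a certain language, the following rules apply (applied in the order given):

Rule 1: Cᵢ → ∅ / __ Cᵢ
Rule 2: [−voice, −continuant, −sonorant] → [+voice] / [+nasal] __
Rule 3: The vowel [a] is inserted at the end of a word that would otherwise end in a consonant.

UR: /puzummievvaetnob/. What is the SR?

Rule 1 (degemination): /mm/ is a geminate; the first /m/ deletes. /vv/ is a geminate; the first /v/ deletes. /puzummievvaetnob/ → puzumievaetnob.
Rule 2 (post-nasal voicing): no segment meets the environment; /puzumievaetnob/ is unchanged.
Rule 3 (final a-epenthesis): the form ends in the consonant /b/, so [a] is inserted word-finally. /puzumievaetnob/ → puzumievaetnoba.

puzumievaetnoba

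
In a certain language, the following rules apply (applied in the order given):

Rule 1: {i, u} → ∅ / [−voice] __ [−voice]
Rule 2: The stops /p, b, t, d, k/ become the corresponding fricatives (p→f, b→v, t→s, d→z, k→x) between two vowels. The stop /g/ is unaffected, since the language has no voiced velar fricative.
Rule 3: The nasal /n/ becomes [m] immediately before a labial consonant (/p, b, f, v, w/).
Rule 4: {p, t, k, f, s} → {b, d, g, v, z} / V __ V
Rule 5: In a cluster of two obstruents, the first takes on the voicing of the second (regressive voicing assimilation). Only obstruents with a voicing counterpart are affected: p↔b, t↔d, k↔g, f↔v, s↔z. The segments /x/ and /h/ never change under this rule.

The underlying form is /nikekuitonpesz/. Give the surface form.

nixexuizompezz

Rule 1 (high vowel syncope): no segment meets the environment; /nikekuitonpesz/ is unchanged.
Rule 2 (intervocalic spirantization): /k/ is a stop between vowels /i/ and /e/, so it spirantizes to the fricative [x]. /k/ is a stop between vowels /e/ and /u/, so it spirantizes to the fricative [x]. /t/ is a stop between vowels /i/ and /o/, so it spirantizes to the fricative [s]. /nikekuitonpesz/ → nixexuisonpesz.
Rule 3 (nasal place assimilation): /n/ precedes the labial consonant /p/, so it assimilates in place to [m]. /nixexuisonpesz/ → nixexuisompesz.
Rule 4 (intervocalic voicing): /s/ is a voiceless obstruent between vowels /i/ and /o/, so it voices to [z]. /nixexuisompesz/ → nixexuizompesz.
Rule 5 (regressive voicing assimilation): /s/ precedes the voiced obstruent /z/, so it voices to [z] by assimilation. /nixexuizompesz/ → nixexuizompezz.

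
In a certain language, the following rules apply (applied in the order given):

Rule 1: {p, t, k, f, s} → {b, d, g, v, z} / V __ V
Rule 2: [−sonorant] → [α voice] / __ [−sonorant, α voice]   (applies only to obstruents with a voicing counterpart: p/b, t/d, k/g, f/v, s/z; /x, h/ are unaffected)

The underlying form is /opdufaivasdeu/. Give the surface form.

Rule 1 (intervocalic voicing): /f/ is a voiceless obstruent between vowels /u/ and /a/, so it voices to [v]. /opdufaivasdeu/ → opduvaivasdeu.
Rule 2 (regressive voicing assimilation): /p/ precedes the voiced obstruent /d/, so it voices to [b] by assimilation. /s/ precedes the voiced obstruent /d/, so it voices to [z] by assimilation. /opduvaivasdeu/ → obduvaivazdeu.

obduvaivazdeu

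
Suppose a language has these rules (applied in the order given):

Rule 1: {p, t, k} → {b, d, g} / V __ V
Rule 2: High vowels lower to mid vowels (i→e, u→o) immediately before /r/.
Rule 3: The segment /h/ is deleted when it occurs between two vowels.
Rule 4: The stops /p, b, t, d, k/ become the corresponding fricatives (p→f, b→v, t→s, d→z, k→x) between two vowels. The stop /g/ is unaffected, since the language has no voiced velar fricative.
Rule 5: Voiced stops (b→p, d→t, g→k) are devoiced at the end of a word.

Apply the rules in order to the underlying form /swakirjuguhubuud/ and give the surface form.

Rule 1 (intervocalic voicing): /k/ is a voiceless stop between vowels /a/ and /i/, so it voices to [g]. /swakirjuguhubuud/ → swagirjuguhubuud.
Rule 2 (pre-rhotic lowering): /i/ is a high vowel immediately before /r/, so it lowers to [e]. /swagirjuguhubuud/ → swagerjuguhubuud.
Rule 3 (intervocalic h-deletion): /h/ occurs between vowels /u/ and /u/, so it deletes. /swagerjuguhubuud/ → swagerjuguubuud.
Rule 4 (intervocalic spirantization): /b/ is a stop between vowels /u/ and /u/, so it spirantizes to the fricative [v]. /swagerjuguubuud/ → swagerjuguuvuud.
Rule 5 (final devoicing): /d/ is a voiced stop in word-final position, so it devoices to [t]. /swagerjuguuvuud/ → swagerjuguuvuut.

swagerjuguuvuut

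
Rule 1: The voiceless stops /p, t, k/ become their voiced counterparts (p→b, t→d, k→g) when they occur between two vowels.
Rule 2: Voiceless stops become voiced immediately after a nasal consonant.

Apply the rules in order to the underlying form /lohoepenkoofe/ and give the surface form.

lohoebengoofe

Rule 1 (intervocalic voicing): /p/ is a voiceless stop between vowels /e/ and /e/, so it voices to [b]. /lohoepenkoofe/ → lohoebenkoofe.
Rule 2 (post-nasal voicing): /k/ is a voiceless stop immediately after the nasal /n/, so it voices to [g]. /lohoebenkoofe/ → lohoebengoofe.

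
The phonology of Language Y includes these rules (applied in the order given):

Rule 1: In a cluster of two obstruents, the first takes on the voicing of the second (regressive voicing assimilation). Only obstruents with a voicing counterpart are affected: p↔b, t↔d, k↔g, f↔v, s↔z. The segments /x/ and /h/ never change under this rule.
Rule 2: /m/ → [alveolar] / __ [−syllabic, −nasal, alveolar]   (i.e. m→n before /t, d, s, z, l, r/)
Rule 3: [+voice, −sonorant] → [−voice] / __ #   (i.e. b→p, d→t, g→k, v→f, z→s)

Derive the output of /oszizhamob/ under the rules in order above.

ozzishamop

Rule 1 (regressive voicing assimilation): /s/ precedes the voiced obstruent /z/, so it voices to [z] by assimilation. /z/ precedes the voiceless obstruent /h/, so it devoices to [s] by assimilation. /oszizhamob/ → ozzishamob.
Rule 2 (nasal place assimilation): no segment meets the environment; /ozzishamob/ is unchanged.
Rule 3 (final devoicing): /b/ is a voiced obstruent in word-final position, so it devoices to [p]. /ozzishamob/ → ozzishamop.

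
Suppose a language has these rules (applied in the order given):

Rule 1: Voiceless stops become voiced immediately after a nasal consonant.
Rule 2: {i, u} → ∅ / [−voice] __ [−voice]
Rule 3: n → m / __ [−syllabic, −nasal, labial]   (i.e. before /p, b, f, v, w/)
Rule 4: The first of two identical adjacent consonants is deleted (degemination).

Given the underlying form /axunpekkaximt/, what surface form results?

Rule 1 (post-nasal voicing): /p/ is a voiceless stop immediately after the nasal /n/, so it voices to [b]. /t/ is a voiceless stop immediately after the nasal /m/, so it voices to [d]. /axunpekkaximt/ → axunbekkaximd.
Rule 2 (high vowel syncope): no segment meets the environment; /axunbekkaximd/ is unchanged.
Rule 3 (nasal place assimilation): /n/ precedes the labial consonant /b/, so it assimilates in place to [m]. /axunbekkaximd/ → axumbekkaximd.
Rule 4 (degemination): /kk/ is a geminate; the first /k/ deletes. /axumbekkaximd/ → axumbekaximd.

axumbekaximd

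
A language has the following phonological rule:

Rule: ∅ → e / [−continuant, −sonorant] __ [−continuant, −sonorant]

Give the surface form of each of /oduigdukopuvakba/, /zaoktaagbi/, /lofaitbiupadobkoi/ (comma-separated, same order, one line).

oduigedukopuvakeba, zaoketaagebi, lofaitebiupadobekoi

/oduigdukopuvakba/: /g/ and /d/ form a stop–stop cluster, so [e] is inserted between them. /k/ and /b/ form a stop–stop cluster, so [e] is inserted between them. → [oduigedukopuvakeba].
/zaoktaagbi/: /k/ and /t/ form a stop–stop cluster, so [e] is inserted between them. /g/ and /b/ form a stop–stop cluster, so [e] is inserted between them. → [zaoketaagebi].
/lofaitbiupadobkoi/: /t/ and /b/ form a stop–stop cluster, so [e] is inserted between them. /b/ and /k/ form a stop–stop cluster, so [e] is inserted between them. → [lofaitebiupadobekoi].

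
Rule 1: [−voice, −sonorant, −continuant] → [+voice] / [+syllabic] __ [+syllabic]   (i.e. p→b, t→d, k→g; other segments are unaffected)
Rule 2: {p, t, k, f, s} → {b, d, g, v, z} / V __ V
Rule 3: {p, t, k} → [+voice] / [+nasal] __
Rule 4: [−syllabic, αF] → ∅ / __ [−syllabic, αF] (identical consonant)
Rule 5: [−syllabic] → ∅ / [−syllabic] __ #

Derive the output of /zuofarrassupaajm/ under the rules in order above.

Rule 1 (intervocalic voicing): /p/ is a voiceless stop between vowels /u/ and /a/, so it voices to [b]. /zuofarrassupaajm/ → zuofarrassubaajm.
Rule 2 (intervocalic voicing): /f/ is a voiceless obstruent between vowels /o/ and /a/, so it voices to [v]. /zuofarrassubaajm/ → zuovarrassubaajm.
Rule 3 (post-nasal voicing): no segment meets the environment; /zuovarrassubaajm/ is unchanged.
Rule 4 (degemination): /rr/ is a geminate; the first /r/ deletes. /ss/ is a geminate; the first /s/ deletes. /zuovarrassubaajm/ → zuovarasubaajm.
Rule 5 (final cluster simplification): /m/ is the second consonant of a word-final cluster /jm/, so it deletes. /zuovarasubaajm/ → zuovarasubaaj.

zuovarasubaaj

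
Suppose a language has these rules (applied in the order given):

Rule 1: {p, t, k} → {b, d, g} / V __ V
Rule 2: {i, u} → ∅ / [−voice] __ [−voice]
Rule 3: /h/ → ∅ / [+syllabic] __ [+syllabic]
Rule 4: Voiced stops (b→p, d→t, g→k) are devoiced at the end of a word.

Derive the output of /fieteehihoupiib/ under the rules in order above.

Rule 1 (intervocalic voicing): /t/ is a voiceless stop between vowels /e/ and /e/, so it voices to [d]. /p/ is a voiceless stop between vowels /u/ and /i/, so it voices to [b]. /fieteehihoupiib/ → fiedeehihoubiib.
Rule 2 (high vowel syncope): /i/ is a high vowel flanked by voiceless consonants /h/ and /h/, so it deletes. /fiedeehihoubiib/ → fiedeehhoubiib.
Rule 3 (intervocalic h-deletion): no segment meets the environment; /fiedeehhoubiib/ is unchanged.
Rule 4 (final devoicing): /b/ is a voiced stop in word-final position, so it devoices to [p]. /fiedeehhoubiib/ → fiedeehhoubiip.

fiedeehhoubiip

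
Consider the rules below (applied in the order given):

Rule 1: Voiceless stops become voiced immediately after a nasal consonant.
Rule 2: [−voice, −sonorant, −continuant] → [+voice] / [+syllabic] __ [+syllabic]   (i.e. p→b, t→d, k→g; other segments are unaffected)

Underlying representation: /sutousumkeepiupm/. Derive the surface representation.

Rule 1 (post-nasal voicing): /k/ is a voiceless stop immediately after the nasal /m/, so it voices to [g]. /sutousumkeepiupm/ → sutousumgeepiupm.
Rule 2 (intervocalic voicing): /t/ is a voiceless stop between vowels /u/ and /o/, so it voices to [d]. /p/ is a voiceless stop between vowels /e/ and /i/, so it voices to [b]. /sutousumgeepiupm/ → sudousumgeebiupm.

sudousumgeebiupm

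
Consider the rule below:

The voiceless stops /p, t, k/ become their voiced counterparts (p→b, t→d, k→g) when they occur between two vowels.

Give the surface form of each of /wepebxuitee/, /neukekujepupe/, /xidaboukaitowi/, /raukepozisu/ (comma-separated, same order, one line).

webebxuidee, neugegujebube, xidabougaidowi, raugebozisu

/wepebxuitee/: /p/ is a voiceless stop between vowels /e/ and /e/, so it voices to [b]. /t/ is a voiceless stop between vowels /i/ and /e/, so it voices to [d]. → [webebxuidee].
/neukekujepupe/: /k/ is a voiceless stop between vowels /u/ and /e/, so it voices to [g]. /k/ is a voiceless stop between vowels /e/ and /u/, so it voices to [g]. /p/ is a voiceless stop between vowels /e/ and /u/, so it voices to [b]. /p/ is a voiceless stop between vowels /u/ and /e/, so it voices to [b]. → [neugegujebube].
/xidaboukaitowi/: /k/ is a voiceless stop between vowels /u/ and /a/, so it voices to [g]. /t/ is a voiceless stop between vowels /i/ and /o/, so it voices to [d]. → [xidabougaidowi].
/raukepozisu/: /k/ is a voiceless stop between vowels /u/ and /e/, so it voices to [g]. /p/ is a voiceless stop between vowels /e/ and /o/, so it voices to [b]. → [raugebozisu].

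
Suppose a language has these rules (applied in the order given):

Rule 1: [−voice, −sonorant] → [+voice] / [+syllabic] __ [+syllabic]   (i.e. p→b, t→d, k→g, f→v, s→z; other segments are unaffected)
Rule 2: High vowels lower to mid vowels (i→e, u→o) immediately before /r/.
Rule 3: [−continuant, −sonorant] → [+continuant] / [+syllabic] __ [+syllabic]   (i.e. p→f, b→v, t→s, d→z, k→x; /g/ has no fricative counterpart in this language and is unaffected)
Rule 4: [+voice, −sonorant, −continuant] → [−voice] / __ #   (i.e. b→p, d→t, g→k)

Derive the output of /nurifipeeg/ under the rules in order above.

Rule 1 (intervocalic voicing): /f/ is a voiceless obstruent between vowels /i/ and /i/, so it voices to [v]. /p/ is a voiceless obstruent between vowels /i/ and /e/, so it voices to [b]. /nurifipeeg/ → nurivibeeg.
Rule 2 (pre-rhotic lowering): /u/ is a high vowel immediately before /r/, so it lowers to [o]. /nurivibeeg/ → norivibeeg.
Rule 3 (intervocalic spirantization): /b/ is a stop between vowels /i/ and /e/, so it spirantizes to the fricative [v]. /norivibeeg/ → noriviveeg.
Rule 4 (final devoicing): /g/ is a voiced stop in word-final position, so it devoices to [k]. /noriviveeg/ → noriviveek.

noriviveek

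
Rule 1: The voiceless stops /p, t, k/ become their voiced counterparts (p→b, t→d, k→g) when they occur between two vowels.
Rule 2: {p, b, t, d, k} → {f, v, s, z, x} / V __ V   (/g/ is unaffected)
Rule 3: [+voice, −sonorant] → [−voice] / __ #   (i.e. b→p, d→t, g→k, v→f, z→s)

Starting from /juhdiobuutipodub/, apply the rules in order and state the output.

Rule 1 (intervocalic voicing): /t/ is a voiceless stop between vowels /u/ and /i/, so it voices to [d]. /p/ is a voiceless stop between vowels /i/ and /o/, so it voices to [b]. /juhdiobuutipodub/ → juhdiobuudibodub.
Rule 2 (intervocalic spirantization): /b/ is a stop between vowels /o/ and /u/, so it spirantizes to the fricative [v]. /d/ is a stop between vowels /u/ and /i/, so it spirantizes to the fricative [z]. /b/ is a stop between vowels /i/ and /o/, so it spirantizes to the fricative [v]. /d/ is a stop between vowels /o/ and /u/, so it spirantizes to the fricative [z]. /juhdiobuudibodub/ → juhdiovuuzivozub.
Rule 3 (final devoicing): /b/ is a voiced obstruent in word-final position, so it devoices to [p]. /juhdiovuuzivozub/ → juhdiovuuzivozup.

juhdiovuuzivozup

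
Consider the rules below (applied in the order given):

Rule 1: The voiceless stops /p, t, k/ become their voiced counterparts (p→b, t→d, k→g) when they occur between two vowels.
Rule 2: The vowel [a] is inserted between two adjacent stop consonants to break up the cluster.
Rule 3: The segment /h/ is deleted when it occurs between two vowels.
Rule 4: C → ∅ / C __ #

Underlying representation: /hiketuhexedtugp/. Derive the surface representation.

higeduexedatugap

Rule 1 (intervocalic voicing): /k/ is a voiceless stop between vowels /i/ and /e/, so it voices to [g]. /t/ is a voiceless stop between vowels /e/ and /u/, so it voices to [d]. /hiketuhexedtugp/ → higeduhexedtugp.
Rule 2 (stop-cluster a-epenthesis): /d/ and /t/ form a stop–stop cluster, so [a] is inserted between them. /g/ and /p/ form a stop–stop cluster, so [a] is inserted between them. /higeduhexedtugp/ → higeduhexedatugap.
Rule 3 (intervocalic h-deletion): /h/ occurs between vowels /u/ and /e/, so it deletes. /higeduhexedatugap/ → higeduexedatugap.
Rule 4 (final cluster simplification): no segment meets the environment; /higeduexedatugap/ is unchanged.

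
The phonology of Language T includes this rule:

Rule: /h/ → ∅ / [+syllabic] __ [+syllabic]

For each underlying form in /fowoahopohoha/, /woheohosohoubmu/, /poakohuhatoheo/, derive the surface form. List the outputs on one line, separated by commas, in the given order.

/fowoahopohoha/: /h/ occurs between vowels /a/ and /o/, so it deletes. /h/ occurs between vowels /o/ and /o/, so it deletes. /h/ occurs between vowels /o/ and /a/, so it deletes. → [fowoaopooa].
/woheohosohoubmu/: /h/ occurs between vowels /o/ and /e/, so it deletes. /h/ occurs between vowels /o/ and /o/, so it deletes. /h/ occurs between vowels /o/ and /o/, so it deletes. → [woeoosooubmu].
/poakohuhatoheo/: /h/ occurs between vowels /o/ and /u/, so it deletes. /h/ occurs between vowels /u/ and /a/, so it deletes. /h/ occurs between vowels /o/ and /e/, so it deletes. → [poakouatoeo].

fowoaopooa, woeoosooubmu, poakouatoeo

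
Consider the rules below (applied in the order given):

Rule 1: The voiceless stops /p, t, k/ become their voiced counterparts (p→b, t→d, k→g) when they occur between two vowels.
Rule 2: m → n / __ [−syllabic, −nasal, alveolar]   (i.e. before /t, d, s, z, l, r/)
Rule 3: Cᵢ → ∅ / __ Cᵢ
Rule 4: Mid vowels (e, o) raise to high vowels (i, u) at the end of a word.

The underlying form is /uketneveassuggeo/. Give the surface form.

ugetneveasugeu

Rule 1 (intervocalic voicing): /k/ is a voiceless stop between vowels /u/ and /e/, so it voices to [g]. /uketneveassuggeo/ → ugetneveassuggeo.
Rule 2 (nasal place assimilation): no segment meets the environment; /ugetneveassuggeo/ is unchanged.
Rule 3 (degemination): /ss/ is a geminate; the first /s/ deletes. /gg/ is a geminate; the first /g/ deletes. /ugetneveassuggeo/ → ugetneveasugeo.
Rule 4 (final vowel raising): /o/ is a mid vowel in word-final position, so it raises to [u]. /ugetneveasugeo/ → ugetneveasugeu.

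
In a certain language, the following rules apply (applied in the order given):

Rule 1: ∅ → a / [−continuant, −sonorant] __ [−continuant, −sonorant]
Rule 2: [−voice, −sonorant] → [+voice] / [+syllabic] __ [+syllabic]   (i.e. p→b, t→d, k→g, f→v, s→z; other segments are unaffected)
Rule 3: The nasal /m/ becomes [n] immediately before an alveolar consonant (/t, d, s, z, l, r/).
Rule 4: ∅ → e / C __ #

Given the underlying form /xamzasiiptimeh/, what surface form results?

xanzaziibadimehe

Rule 1 (stop-cluster a-epenthesis): /p/ and /t/ form a stop–stop cluster, so [a] is inserted between them. /xamzasiiptimeh/ → xamzasiipatimeh.
Rule 2 (intervocalic voicing): /s/ is a voiceless obstruent between vowels /a/ and /i/, so it voices to [z]. /p/ is a voiceless obstruent between vowels /i/ and /a/, so it voices to [b]. /t/ is a voiceless obstruent between vowels /a/ and /i/, so it voices to [d]. /xamzasiipatimeh/ → xamzaziibadimeh.
Rule 3 (nasal place assimilation): /m/ precedes the alveolar consonant /z/, so it assimilates in place to [n]. /xamzaziibadimeh/ → xanzaziibadimeh.
Rule 4 (final e-epenthesis): the form ends in the consonant /h/, so [e] is inserted word-finally. /xanzaziibadimeh/ → xanzaziibadimehe.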